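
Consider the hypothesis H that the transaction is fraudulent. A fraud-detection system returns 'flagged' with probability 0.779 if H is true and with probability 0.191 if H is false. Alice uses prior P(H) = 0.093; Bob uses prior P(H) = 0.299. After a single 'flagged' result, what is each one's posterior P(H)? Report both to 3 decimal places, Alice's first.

P('+'|H) = 0.779, P('+'|¬H) = 0.191.
Alice: numerator 0.779·0.093 = 0.072447; evidence = 0.072447+0.191·0.907 = 0.24568; posterior = 0.295.
Bob: numerator 0.779·0.299 = 0.23292; evidence = 0.23292+0.191·0.701 = 0.36681; posterior = 0.635.

Alice: 0.295; Bob: 0.635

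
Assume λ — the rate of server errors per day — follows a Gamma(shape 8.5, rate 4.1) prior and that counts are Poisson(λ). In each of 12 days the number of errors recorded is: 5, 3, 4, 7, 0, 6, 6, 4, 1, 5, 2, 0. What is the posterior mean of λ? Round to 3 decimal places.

The Poisson likelihood adds the total count to the shape and the number of exposure periods to the rate. Here ∑xᵢ = 43 and n = 12, so shape 8.5→51.5 and rate 4.1→16.1.
E[λ | data] = 51.5/16.1 = 3.199.

Posterior mean ≈ 3.199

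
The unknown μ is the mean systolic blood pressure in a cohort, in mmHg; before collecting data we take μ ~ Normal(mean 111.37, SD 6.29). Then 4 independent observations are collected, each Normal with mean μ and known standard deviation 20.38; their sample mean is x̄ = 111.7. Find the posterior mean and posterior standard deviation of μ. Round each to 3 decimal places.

With known σ, the Normal prior is conjugate. Weight on the data is w = (n/σ²)/(n/σ² + 1/τ₀²) = 0.00963056/(0.00963056+0.0252754) = 0.27590.
Posterior mean = w·x̄ + (1−w)·μ₀ = 0.27590·111.7 + 0.72410·111.37 = 111.461. Posterior variance = 1/(0.00963056+0.0252754) = 28.6484, so SD = 5.352.

Posterior mean ≈ 111.461; posterior SD ≈ 5.352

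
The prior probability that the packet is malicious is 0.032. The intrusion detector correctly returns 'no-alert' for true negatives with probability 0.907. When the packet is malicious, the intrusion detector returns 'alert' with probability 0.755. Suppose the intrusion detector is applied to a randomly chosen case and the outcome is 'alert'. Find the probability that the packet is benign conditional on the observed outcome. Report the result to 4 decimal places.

P(¬H | E) ≈ 0.7884

Write H for 'the packet is malicious'. Prior odds H:¬H = 0.032/0.968 = 0.033058. For the 'alert' outcome, the likelihood ratio is 0.755/0.093 = 8.1183.
Posterior odds = 0.033058 × 8.1183 = 0.26837, so P(H|E) = 0.26837/(1+0.26837) = 0.2116. Then P(¬H|E) = 1 − 0.2116 = 0.7884.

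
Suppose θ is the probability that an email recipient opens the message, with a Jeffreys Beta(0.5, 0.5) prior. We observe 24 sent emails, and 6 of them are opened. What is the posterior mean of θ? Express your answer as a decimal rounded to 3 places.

Observing 6 successes and 18 failures updates Beta(0.5, 0.5) by adding the success and failure counts to the two shape parameters: α = 0.5+6 = 6.5, β = 0.5+18 = 18.5.
Posterior mean = α/(α+β) = 6.5/25 = 0.260.

Posterior mean ≈ 0.260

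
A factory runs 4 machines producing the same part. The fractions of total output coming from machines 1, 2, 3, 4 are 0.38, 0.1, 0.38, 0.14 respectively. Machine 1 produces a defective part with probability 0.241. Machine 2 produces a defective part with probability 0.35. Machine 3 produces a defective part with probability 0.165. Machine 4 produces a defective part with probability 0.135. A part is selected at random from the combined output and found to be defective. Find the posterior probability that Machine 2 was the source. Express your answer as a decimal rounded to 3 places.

Posterior probability ≈ 0.168

P(defective|M1) = 0.241; P(defective|M2) = 0.35; P(defective|M3) = 0.165; P(defective|M4) = 0.135.
Prior × likelihood for each source: 0.38·0.241=0.09158, 0.1·0.35=0.03500, 0.38·0.165=0.06270, 0.14·0.135=0.01890. Summing gives P(defective) = 0.20818.
P(Machine 2 | defective) = 0.03500 / 0.20818 = 0.168.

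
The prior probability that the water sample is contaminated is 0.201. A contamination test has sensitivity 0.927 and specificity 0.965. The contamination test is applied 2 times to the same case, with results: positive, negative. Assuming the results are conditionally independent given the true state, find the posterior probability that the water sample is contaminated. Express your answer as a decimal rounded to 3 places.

Let H be the event that the water sample is contaminated; start with P(H) = 0.201. P('positive'|H) = 0.927, P('positive'|¬H) = 0.035.
Update on result 1 ('positive'): P(H) ← 0.927·0.2010 / (0.927·0.2010 + 0.035·0.7990) = 0.18633/0.21429 = 0.8695.
Update on result 2 ('negative'): P(H) ← 0.073·0.8695 / (0.073·0.8695 + 0.965·0.1305) = 0.063474/0.18941 = 0.3351.

Posterior P(H) ≈ 0.335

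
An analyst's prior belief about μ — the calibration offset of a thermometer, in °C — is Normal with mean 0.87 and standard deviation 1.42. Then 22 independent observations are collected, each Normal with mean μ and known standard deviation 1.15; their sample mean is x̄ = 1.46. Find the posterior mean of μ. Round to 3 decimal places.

Posterior mean ≈ 1.443

Prior precision 1/τ₀² = 1/1.42² = 0.495933; data precision n/σ² = 22/1.15² = 16.6352.
Posterior precision = 0.495933 + 16.6352 = 17.1311.
Posterior mean = (0.495933·0.87 + 16.6352·1.46) / 17.1311 = 1.443.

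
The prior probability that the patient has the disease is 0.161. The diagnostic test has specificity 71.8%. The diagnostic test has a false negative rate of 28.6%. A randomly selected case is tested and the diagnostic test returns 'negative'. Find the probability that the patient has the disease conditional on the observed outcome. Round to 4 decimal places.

Let H be the event that the patient has the disease. P(H) = 0.161, so P(¬H) = 0.839. With E the 'negative' result, P(E|H) = 0.286 and P(E|¬H) = 0.718.
P(E) = 0.286·0.161 + 0.718·0.839 = 0.046046 + 0.60240 = 0.64845.
By Bayes' theorem, P(H|E) = 0.046046 / 0.64845 = 0.0710.

P(H | E) ≈ 0.0710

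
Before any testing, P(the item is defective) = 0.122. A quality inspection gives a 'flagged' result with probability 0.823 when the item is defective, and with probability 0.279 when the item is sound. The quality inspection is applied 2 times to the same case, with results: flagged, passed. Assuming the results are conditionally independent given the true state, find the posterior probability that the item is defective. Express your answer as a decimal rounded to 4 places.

Let H be the event that the item is defective; start with P(H) = 0.122. P('flagged'|H) = 0.823, P('flagged'|¬H) = 0.279.
Update on result 1 ('flagged'): P(H) ← 0.823·0.1220 / (0.823·0.1220 + 0.279·0.8780) = 0.10041/0.34537 = 0.2907.
Update on result 2 ('passed'): P(H) ← 0.177·0.2907 / (0.177·0.2907 + 0.721·0.7093) = 0.051458/0.56285 = 0.0914.

Posterior P(H) ≈ 0.0914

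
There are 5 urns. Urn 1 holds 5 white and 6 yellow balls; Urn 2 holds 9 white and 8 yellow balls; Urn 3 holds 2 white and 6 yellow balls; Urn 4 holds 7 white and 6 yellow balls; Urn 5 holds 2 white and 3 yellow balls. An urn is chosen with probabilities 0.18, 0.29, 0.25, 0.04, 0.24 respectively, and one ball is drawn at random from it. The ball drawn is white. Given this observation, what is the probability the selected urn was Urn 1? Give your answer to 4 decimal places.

Tabulate prior·likelihood by source: [1] prior 0.18, lik 0.4545, product 0.08182; [2] prior 0.29, lik 0.5294, product 0.1535; [3] prior 0.25, lik 0.25, product 0.06250; [4] prior 0.04, lik 0.5385, product 0.02154; [5] prior 0.24, lik 0.4, product 0.09600.
Normalizing constant = 0.41539; the posterior for Urn 1 is its product over the sum, 0.08182/0.41539 = 0.1970.

Posterior probability ≈ 0.1970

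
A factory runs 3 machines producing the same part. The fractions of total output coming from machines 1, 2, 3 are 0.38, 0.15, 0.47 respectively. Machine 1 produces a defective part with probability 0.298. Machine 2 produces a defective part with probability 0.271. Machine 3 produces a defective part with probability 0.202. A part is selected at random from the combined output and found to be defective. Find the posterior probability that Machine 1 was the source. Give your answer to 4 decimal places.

P(defective|M1) = 0.298; P(defective|M2) = 0.271; P(defective|M3) = 0.202.
Prior × likelihood for each source: 0.38·0.298=0.1132, 0.15·0.271=0.04065, 0.47·0.202=0.09494. Summing gives P(defective) = 0.24883.
P(Machine 1 | defective) = 0.1132 / 0.24883 = 0.4551.

Posterior probability ≈ 0.4551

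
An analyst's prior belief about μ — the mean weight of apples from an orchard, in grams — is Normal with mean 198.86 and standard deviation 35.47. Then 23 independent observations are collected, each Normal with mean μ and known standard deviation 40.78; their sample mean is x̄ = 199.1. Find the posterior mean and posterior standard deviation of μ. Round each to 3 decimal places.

Prior precision 1/τ₀² = 1/35.47² = 0.00079484; data precision n/σ² = 23/40.78² = 0.0138304.
Posterior precision = 0.00079484 + 0.0138304 = 0.0146252, giving posterior SD = 1/√0.0146252 = 8.269.
Posterior mean = (0.00079484·198.86 + 0.0138304·199.1) / 0.0146252 = 199.087.

Posterior mean ≈ 199.087; posterior SD ≈ 8.269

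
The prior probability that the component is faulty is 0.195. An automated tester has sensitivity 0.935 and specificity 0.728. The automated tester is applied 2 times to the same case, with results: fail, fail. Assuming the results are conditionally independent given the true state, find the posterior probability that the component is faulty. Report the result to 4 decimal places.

Posterior P(H) ≈ 0.7411

With H the event that the component is faulty, the joint likelihood of the observed sequence is P(data|H) = 0.935·0.935 = 0.87423 and P(data|¬H) = 0.272·0.272 = 0.073984.
Bayes: P(H|data) = 0.195·0.87423 / (0.195·0.87423 + 0.805·0.073984) = 0.17047/0.23003 = 0.7411.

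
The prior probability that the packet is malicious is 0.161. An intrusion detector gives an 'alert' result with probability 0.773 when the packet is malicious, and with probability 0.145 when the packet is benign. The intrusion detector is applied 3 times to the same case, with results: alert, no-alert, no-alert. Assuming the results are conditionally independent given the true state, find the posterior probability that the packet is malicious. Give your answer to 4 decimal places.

With H the event that the packet is malicious, the joint likelihood of the observed sequence is P(data|H) = 0.773·0.227·0.227 = 0.039832 and P(data|¬H) = 0.145·0.855·0.855 = 0.10600.
Bayes: P(H|data) = 0.161·0.039832 / (0.161·0.039832 + 0.839·0.10600) = 0.0064129/0.095346 = 0.0673.

Posterior P(H) ≈ 0.0673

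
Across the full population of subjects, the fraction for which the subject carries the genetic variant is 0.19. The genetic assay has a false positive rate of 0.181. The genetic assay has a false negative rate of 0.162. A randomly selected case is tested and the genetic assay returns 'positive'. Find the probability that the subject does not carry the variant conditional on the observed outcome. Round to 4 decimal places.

P(¬H | E) ≈ 0.4794

Write H for 'the subject carries the genetic variant'. Prior odds H:¬H = 0.19/0.81 = 0.23457. For the 'positive' outcome, the likelihood ratio is 0.838/0.181 = 4.6298.
Posterior odds = 0.23457 × 4.6298 = 1.0860, so P(H|E) = 1.0860/(1+1.0860) = 0.5206. Then P(¬H|E) = 1 − 0.5206 = 0.4794.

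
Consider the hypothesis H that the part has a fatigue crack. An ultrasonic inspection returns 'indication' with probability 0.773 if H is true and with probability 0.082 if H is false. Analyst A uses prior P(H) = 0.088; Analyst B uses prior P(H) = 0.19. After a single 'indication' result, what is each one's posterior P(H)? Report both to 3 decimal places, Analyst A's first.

P('+'|H) = 0.773, P('+'|¬H) = 0.082.
Analyst A: numerator 0.773·0.088 = 0.068024; evidence = 0.068024+0.082·0.912 = 0.14281; posterior = 0.476.
Analyst B: numerator 0.773·0.19 = 0.14687; evidence = 0.14687+0.082·0.81 = 0.21329; posterior = 0.689.

Analyst A: 0.476; Analyst B: 0.689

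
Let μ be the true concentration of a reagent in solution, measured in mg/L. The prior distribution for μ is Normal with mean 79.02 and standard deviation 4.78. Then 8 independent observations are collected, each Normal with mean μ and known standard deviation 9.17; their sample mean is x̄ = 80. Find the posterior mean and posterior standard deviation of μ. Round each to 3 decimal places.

Posterior mean ≈ 79.691; posterior SD ≈ 2.683

With known σ, the Normal prior is conjugate. Weight on the data is w = (n/σ²)/(n/σ² + 1/τ₀²) = 0.0951374/(0.0951374+0.0437667) = 0.68491.
Posterior mean = w·x̄ + (1−w)·μ₀ = 0.68491·80 + 0.31509·79.02 = 79.691. Posterior variance = 1/(0.0951374+0.0437667) = 7.19921, so SD = 2.683.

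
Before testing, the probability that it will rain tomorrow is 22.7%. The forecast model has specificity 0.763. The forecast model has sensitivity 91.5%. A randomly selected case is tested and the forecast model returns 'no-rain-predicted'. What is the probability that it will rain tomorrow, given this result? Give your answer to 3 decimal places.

P(H | E) ≈ 0.032

Let H be the event that it will rain tomorrow. P(H) = 0.227, so P(¬H) = 0.773. With E the 'no-rain-predicted' result, P(E|H) = 0.085 and P(E|¬H) = 0.763.
P(E) = 0.085·0.227 + 0.763·0.773 = 0.019295 + 0.58980 = 0.60909.
By Bayes' theorem, P(H|E) = 0.019295 / 0.60909 = 0.032.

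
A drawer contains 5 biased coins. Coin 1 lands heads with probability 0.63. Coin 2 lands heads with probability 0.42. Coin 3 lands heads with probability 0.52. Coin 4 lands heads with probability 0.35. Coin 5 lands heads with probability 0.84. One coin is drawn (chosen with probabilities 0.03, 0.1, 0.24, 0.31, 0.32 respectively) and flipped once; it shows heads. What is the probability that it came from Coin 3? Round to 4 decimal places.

P(heads|C1) = 0.63; P(heads|C2) = 0.42; P(heads|C3) = 0.52; P(heads|C4) = 0.35; P(heads|C5) = 0.84.
Prior × likelihood for each source: 0.03·0.63=0.01890, 0.1·0.42=0.04200, 0.24·0.52=0.1248, 0.31·0.35=0.1085, 0.32·0.84=0.2688. Summing gives P(heads) = 0.56300.
P(Coin 3 | heads) = 0.1248 / 0.56300 = 0.2217.

Posterior probability ≈ 0.2217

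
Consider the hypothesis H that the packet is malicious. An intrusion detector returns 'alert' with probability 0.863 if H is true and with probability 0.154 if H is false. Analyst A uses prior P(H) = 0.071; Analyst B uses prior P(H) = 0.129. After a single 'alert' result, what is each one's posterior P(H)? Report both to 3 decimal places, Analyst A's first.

P('+'|H) = 0.863, P('+'|¬H) = 0.154.
Analyst A: numerator 0.863·0.071 = 0.061273; evidence = 0.061273+0.154·0.929 = 0.20434; posterior = 0.300.
Analyst B: numerator 0.863·0.129 = 0.11133; evidence = 0.11133+0.154·0.871 = 0.24546; posterior = 0.454.

Analyst A: 0.300; Analyst B: 0.454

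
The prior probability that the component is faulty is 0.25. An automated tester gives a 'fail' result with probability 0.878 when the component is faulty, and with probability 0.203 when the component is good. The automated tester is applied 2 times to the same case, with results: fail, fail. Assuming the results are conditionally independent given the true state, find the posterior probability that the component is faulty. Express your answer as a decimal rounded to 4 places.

Posterior P(H) ≈ 0.8618

Let H be the event that the component is faulty; start with P(H) = 0.25. P('fail'|H) = 0.878, P('fail'|¬H) = 0.203.
Update on result 1 ('fail'): P(H) ← 0.878·0.2500 / (0.878·0.2500 + 0.203·0.7500) = 0.21950/0.37175 = 0.5905.
Update on result 2 ('fail'): P(H) ← 0.878·0.5905 / (0.878·0.5905 + 0.203·0.4095) = 0.51842/0.60155 = 0.8618.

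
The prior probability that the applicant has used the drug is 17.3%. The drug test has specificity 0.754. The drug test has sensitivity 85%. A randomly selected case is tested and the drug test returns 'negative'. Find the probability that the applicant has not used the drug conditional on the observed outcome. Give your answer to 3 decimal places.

P(¬H | E) ≈ 0.960

Write H for 'the applicant has used the drug'. Prior odds H:¬H = 0.173/0.827 = 0.20919. For the 'negative' outcome, the likelihood ratio is 0.15/0.754 = 0.19894.
Posterior odds = 0.20919 × 0.19894 = 0.041616, so P(H|E) = 0.041616/(1+0.041616) = 0.040. Then P(¬H|E) = 1 − 0.040 = 0.960.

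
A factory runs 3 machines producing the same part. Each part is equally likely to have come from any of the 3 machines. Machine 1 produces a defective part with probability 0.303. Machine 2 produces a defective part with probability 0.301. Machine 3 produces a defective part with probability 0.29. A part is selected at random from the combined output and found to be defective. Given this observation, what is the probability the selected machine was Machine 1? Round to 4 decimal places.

P(defective|M1) = 0.303; P(defective|M2) = 0.301; P(defective|M3) = 0.29.
Prior × likelihood for each source: 0.333333·0.303=0.1010, 0.333333·0.301=0.1003, 0.333333·0.29=0.09667. Summing gives P(defective) = 0.29800.
P(Machine 1 | defective) = 0.1010 / 0.29800 = 0.3389.

Posterior probability ≈ 0.3389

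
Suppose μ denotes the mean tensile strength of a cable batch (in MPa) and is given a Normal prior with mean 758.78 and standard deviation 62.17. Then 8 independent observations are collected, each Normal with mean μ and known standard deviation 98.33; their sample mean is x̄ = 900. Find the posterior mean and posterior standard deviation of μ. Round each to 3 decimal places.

Posterior mean ≈ 866.360; posterior SD ≈ 30.343

With known σ, the Normal prior is conjugate. Weight on the data is w = (n/σ²)/(n/σ² + 1/τ₀²) = 0.00082740/(0.00082740+0.00025872) = 0.76179.
Posterior mean = w·x̄ + (1−w)·μ₀ = 0.76179·900 + 0.23821·758.78 = 866.360. Posterior variance = 1/(0.00082740+0.00025872) = 920.701, so SD = 30.343.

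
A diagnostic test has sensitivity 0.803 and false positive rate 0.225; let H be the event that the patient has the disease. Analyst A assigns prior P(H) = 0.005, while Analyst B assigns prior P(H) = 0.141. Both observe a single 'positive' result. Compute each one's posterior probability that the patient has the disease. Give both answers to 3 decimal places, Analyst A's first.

The likelihood ratio for a 'positive' result is 0.803/0.225 = 3.5689.
Analyst A: prior odds 0.005/0.995 = 0.0050251; posterior odds 0.017934; posterior probability 0.018.
Analyst B: prior odds 0.141/0.859 = 0.16414; posterior odds 0.58581; posterior probability 0.369.

Analyst A: 0.018; Analyst B: 0.369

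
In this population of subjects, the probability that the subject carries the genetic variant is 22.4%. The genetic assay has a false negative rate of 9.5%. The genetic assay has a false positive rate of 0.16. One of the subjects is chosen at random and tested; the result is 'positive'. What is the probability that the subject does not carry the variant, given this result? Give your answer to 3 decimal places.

P(¬H | E) ≈ 0.380

Write H for 'the subject carries the genetic variant'. Prior odds H:¬H = 0.224/0.776 = 0.28866. For the 'positive' outcome, the likelihood ratio is 0.905/0.16 = 5.6562.
Posterior odds = 0.28866 × 5.6562 = 1.6327, so P(H|E) = 1.6327/(1+1.6327) = 0.620. Then P(¬H|E) = 1 − 0.620 = 0.380.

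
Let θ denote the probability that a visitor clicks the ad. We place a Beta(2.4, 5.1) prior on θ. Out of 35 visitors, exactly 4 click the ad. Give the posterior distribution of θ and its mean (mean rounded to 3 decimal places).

Posterior: Beta(6.4, 36.1); mean ≈ 0.151

The binomial likelihood is conjugate to the Beta prior: with 4 successes and 31 failures, the posterior is Beta(2.4+4, 5.1+31) = Beta(6.4, 36.1).
Posterior mean = α/(α+β) = 6.4/42.5 = 0.151.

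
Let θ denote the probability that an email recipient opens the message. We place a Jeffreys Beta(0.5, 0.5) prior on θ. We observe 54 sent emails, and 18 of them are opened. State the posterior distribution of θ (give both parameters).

Posterior: Beta(18.5, 36.5)

The binomial likelihood is conjugate to the Beta prior: with 18 successes and 36 failures, the posterior is Beta(0.5+18, 0.5+36) = Beta(18.5, 36.5).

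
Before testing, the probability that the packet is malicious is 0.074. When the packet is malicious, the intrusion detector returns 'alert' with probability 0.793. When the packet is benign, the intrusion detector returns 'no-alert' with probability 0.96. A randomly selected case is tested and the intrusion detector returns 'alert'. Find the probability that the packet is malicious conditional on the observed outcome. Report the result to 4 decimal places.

Write H for 'the packet is malicious'. Prior odds H:¬H = 0.074/0.926 = 0.079914. For the 'alert' outcome, the likelihood ratio is 0.793/0.04 = 19.825.
Posterior odds = 0.079914 × 19.825 = 1.5843, so P(H|E) = 1.5843/(1+1.5843) = 0.6130.

P(H | E) ≈ 0.6130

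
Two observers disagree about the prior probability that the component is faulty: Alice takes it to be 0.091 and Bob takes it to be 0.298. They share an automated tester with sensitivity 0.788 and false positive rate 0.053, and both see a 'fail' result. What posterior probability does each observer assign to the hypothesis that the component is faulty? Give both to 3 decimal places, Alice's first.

Alice: 0.598; Bob: 0.863

P('+'|H) = 0.788, P('+'|¬H) = 0.053.
Alice: numerator 0.788·0.091 = 0.071708; evidence = 0.071708+0.053·0.909 = 0.11989; posterior = 0.598.
Bob: numerator 0.788·0.298 = 0.23482; evidence = 0.23482+0.053·0.702 = 0.27203; posterior = 0.863.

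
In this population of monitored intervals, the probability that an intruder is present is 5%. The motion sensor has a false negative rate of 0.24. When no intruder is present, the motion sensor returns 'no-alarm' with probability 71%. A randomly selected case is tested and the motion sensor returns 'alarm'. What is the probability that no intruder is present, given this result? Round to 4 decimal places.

Write H for 'an intruder is present'. Prior odds H:¬H = 0.05/0.95 = 0.052632. For the 'alarm' outcome, the likelihood ratio is 0.76/0.29 = 2.6207.
Posterior odds = 0.052632 × 2.6207 = 0.13793, so P(H|E) = 0.13793/(1+0.13793) = 0.1212. Then P(¬H|E) = 1 − 0.1212 = 0.8788.

P(¬H | E) ≈ 0.8788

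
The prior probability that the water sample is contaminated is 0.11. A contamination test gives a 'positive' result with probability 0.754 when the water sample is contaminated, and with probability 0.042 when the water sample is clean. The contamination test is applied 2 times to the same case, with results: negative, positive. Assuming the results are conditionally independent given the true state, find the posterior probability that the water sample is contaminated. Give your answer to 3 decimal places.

Posterior P(H) ≈ 0.363

Let H be the event that the water sample is contaminated; start with P(H) = 0.11. P('positive'|H) = 0.754, P('positive'|¬H) = 0.042.
Update on result 1 ('negative'): P(H) ← 0.246·0.1100 / (0.246·0.1100 + 0.958·0.8900) = 0.027060/0.87968 = 0.0308.
Update on result 2 ('positive'): P(H) ← 0.754·0.0308 / (0.754·0.0308 + 0.042·0.9692) = 0.023194/0.063902 = 0.3630.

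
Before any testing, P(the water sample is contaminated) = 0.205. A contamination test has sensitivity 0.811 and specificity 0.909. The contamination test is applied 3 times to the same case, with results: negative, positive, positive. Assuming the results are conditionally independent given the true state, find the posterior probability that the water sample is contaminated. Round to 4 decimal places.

With H the event that the water sample is contaminated, the joint likelihood of the observed sequence is P(data|H) = 0.189·0.811·0.811 = 0.12431 and P(data|¬H) = 0.909·0.091·0.091 = 0.0075274.
Bayes: P(H|data) = 0.205·0.12431 / (0.205·0.12431 + 0.795·0.0075274) = 0.025483/0.031468 = 0.8098.

Posterior P(H) ≈ 0.8098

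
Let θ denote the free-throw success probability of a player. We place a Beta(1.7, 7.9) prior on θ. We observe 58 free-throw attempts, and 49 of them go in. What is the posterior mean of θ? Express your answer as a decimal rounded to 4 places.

Observing 49 successes and 9 failures updates Beta(1.7, 7.9) by adding the success and failure counts to the two shape parameters: α = 1.7+49 = 50.7, β = 7.9+9 = 16.9.
E[θ | data] = 50.7/(50.7+16.9) = 0.7500.

Posterior mean ≈ 0.7500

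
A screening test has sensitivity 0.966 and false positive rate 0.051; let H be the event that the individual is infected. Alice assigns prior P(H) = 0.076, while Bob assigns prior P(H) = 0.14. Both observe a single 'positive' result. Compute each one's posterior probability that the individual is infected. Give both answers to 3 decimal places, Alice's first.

Alice: 0.609; Bob: 0.755

The likelihood ratio for a 'positive' result is 0.966/0.051 = 18.941.
Alice: prior odds 0.076/0.924 = 0.082251; posterior odds 1.5579; posterior probability 0.609.
Bob: prior odds 0.14/0.86 = 0.16279; posterior odds 3.0834; posterior probability 0.755.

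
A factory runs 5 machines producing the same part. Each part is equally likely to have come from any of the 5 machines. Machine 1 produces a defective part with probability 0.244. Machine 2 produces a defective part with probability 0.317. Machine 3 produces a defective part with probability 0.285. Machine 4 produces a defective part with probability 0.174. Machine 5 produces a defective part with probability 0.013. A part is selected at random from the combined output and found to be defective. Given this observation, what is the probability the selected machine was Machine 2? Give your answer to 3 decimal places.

Posterior probability ≈ 0.307

Tabulate prior·likelihood by source: [1] prior 0.2, lik 0.244, product 0.04880; [2] prior 0.2, lik 0.317, product 0.06340; [3] prior 0.2, lik 0.285, product 0.05700; [4] prior 0.2, lik 0.174, product 0.03480; [5] prior 0.2, lik 0.013, product 0.002600.
Normalizing constant = 0.20660; the posterior for Machine 2 is its product over the sum, 0.06340/0.20660 = 0.307.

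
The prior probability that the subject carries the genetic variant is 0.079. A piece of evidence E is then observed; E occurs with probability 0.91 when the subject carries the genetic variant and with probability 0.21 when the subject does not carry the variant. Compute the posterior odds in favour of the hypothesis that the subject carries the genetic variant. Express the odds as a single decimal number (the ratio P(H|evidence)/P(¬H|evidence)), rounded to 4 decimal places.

Posterior odds ≈ 0.3717

Prior odds = 0.079/(1−0.079) = 0.085776.
Likelihood ratio for E = 0.91/0.21 = 4.3333.
Posterior odds = prior odds × LR = 0.37170.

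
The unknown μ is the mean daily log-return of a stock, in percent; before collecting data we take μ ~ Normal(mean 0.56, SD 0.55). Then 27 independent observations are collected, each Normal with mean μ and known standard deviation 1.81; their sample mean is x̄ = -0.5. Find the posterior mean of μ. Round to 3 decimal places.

With known σ, the Normal prior is conjugate. Weight on the data is w = (n/σ²)/(n/σ² + 1/τ₀²) = 8.24151/(8.24151+3.30579) = 0.71372.
Posterior mean = w·x̄ + (1−w)·μ₀ = 0.71372·-0.5 + 0.28628·0.56 = -0.197.

Posterior mean ≈ -0.197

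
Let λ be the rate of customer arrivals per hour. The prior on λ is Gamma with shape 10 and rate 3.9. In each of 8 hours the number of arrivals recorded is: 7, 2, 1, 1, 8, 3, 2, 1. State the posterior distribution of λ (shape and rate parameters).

The Poisson likelihood adds the total count to the shape and the number of exposure periods to the rate. Here ∑xᵢ = 25 and n = 8, so shape 10→35 and rate 3.9→11.9.

Posterior: Gamma(shape=35, rate=11.9)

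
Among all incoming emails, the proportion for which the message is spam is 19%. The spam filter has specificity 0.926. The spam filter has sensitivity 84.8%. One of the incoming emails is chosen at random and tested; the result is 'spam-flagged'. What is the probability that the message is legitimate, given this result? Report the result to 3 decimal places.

Write H for 'the message is spam'. Prior odds H:¬H = 0.19/0.81 = 0.23457. For the 'spam-flagged' outcome, the likelihood ratio is 0.848/0.074 = 11.459.
Posterior odds = 0.23457 × 11.459 = 2.6880, so P(H|E) = 2.6880/(1+2.6880) = 0.729. Then P(¬H|E) = 1 − 0.729 = 0.271.

P(¬H | E) ≈ 0.271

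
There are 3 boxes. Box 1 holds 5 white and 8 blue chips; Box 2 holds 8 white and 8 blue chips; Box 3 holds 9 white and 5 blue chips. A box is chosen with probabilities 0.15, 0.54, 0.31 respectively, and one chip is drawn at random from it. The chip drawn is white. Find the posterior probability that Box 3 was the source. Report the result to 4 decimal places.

Posterior probability ≈ 0.3782

P(white|Box 1) = 0.3846; P(white|Box 2) = 0.5; P(white|Box 3) = 0.6429.
Prior × likelihood for each source: 0.15·0.3846=0.05769, 0.54·0.5=0.2700, 0.31·0.6429=0.1993. Summing gives P(white) = 0.52698.
P(Box 3 | white) = 0.1993 / 0.52698 = 0.3782.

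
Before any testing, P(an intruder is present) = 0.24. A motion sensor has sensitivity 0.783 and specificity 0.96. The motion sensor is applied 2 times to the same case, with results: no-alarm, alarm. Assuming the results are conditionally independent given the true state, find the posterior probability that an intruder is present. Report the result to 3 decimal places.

Posterior P(H) ≈ 0.583

With H the event that an intruder is present, the joint likelihood of the observed sequence is P(data|H) = 0.217·0.783 = 0.16991 and P(data|¬H) = 0.96·0.04 = 0.038400.
Bayes: P(H|data) = 0.24·0.16991 / (0.24·0.16991 + 0.76·0.038400) = 0.040779/0.069963 = 0.5829.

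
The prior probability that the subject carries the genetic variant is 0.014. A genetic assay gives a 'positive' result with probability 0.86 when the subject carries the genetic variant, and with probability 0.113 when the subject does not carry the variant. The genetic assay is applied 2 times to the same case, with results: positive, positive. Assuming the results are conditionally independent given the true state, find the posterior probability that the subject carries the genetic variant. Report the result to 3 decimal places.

Posterior P(H) ≈ 0.451

With H the event that the subject carries the genetic variant, the joint likelihood of the observed sequence is P(data|H) = 0.86·0.86 = 0.73960 and P(data|¬H) = 0.113·0.113 = 0.012769.
Bayes: P(H|data) = 0.014·0.73960 / (0.014·0.73960 + 0.986·0.012769) = 0.010354/0.022945 = 0.4513.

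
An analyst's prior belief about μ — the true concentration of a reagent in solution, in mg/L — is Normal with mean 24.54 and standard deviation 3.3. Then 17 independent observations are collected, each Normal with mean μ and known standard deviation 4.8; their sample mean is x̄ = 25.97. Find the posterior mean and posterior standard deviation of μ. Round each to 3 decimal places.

With known σ, the Normal prior is conjugate. Weight on the data is w = (n/σ²)/(n/σ² + 1/τ₀²) = 0.737847/(0.737847+0.0918274) = 0.88932.
Posterior mean = w·x̄ + (1−w)·μ₀ = 0.88932·25.97 + 0.11068·24.54 = 25.812. Posterior variance = 1/(0.737847+0.0918274) = 1.20529, so SD = 1.098.

Posterior mean ≈ 25.812; posterior SD ≈ 1.098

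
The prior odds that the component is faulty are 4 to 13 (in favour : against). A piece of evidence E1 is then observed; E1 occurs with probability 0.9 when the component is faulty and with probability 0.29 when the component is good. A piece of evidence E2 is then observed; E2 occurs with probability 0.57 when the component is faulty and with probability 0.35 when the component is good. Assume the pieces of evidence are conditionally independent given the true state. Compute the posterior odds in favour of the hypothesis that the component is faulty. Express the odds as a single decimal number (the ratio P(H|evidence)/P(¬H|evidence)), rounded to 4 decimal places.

Posterior odds ≈ 1.5551

Prior odds = 4/13 = 0.30769.
Likelihood ratio for E1 = 0.9/0.29 = 3.1034.
Likelihood ratio for E2 = 0.57/0.35 = 1.6286.
Posterior odds = prior odds × LR₁ × LR₂ = 1.5551.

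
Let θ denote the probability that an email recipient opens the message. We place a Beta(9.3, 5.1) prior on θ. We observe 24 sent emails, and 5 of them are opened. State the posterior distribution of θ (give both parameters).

Observing 5 successes and 19 failures updates Beta(9.3, 5.1) by adding the success and failure counts to the two shape parameters: α = 9.3+5 = 14.3, β = 5.1+19 = 24.1.

Posterior: Beta(14.3, 24.1)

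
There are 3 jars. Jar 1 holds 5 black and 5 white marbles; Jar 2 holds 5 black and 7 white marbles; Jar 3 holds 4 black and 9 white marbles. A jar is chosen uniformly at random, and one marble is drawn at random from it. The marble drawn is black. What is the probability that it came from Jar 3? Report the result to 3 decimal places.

Tabulate prior·likelihood by source: [1] prior 0.333333, lik 0.5, product 0.1667; [2] prior 0.333333, lik 0.4167, product 0.1389; [3] prior 0.333333, lik 0.3077, product 0.1026.
Normalizing constant = 0.40812; the posterior for Jar 3 is its product over the sum, 0.1026/0.40812 = 0.251.

Posterior probability ≈ 0.251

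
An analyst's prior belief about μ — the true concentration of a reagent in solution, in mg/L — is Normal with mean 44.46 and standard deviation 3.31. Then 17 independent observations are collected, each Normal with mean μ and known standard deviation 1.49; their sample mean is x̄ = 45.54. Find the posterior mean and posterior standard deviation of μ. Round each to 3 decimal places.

Posterior mean ≈ 45.527; posterior SD ≈ 0.359

Prior precision 1/τ₀² = 1/3.31² = 0.0912734; data precision n/σ² = 17/1.49² = 7.65731.
Posterior precision = 0.0912734 + 7.65731 = 7.74859, giving posterior SD = 1/√7.74859 = 0.359.
Posterior mean = (0.0912734·44.46 + 7.65731·45.54) / 7.74859 = 45.527.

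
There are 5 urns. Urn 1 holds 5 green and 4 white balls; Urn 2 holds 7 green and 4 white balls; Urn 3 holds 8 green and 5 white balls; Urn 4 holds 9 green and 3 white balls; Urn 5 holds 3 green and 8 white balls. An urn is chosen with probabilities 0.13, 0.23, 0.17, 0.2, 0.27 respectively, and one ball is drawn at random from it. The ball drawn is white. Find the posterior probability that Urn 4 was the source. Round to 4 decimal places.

Posterior probability ≈ 0.1103

Tabulate prior·likelihood by source: [1] prior 0.13, lik 0.4444, product 0.05778; [2] prior 0.23, lik 0.3636, product 0.08364; [3] prior 0.17, lik 0.3846, product 0.06538; [4] prior 0.2, lik 0.25, product 0.05000; [5] prior 0.27, lik 0.7273, product 0.1964.
Normalizing constant = 0.45316; the posterior for Urn 4 is its product over the sum, 0.05000/0.45316 = 0.1103.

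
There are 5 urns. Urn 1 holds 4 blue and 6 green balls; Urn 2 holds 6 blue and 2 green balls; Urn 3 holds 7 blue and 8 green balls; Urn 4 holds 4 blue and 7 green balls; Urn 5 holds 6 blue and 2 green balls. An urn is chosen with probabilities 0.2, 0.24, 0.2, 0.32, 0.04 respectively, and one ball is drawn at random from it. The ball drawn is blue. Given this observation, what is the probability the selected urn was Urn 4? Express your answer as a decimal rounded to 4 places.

Posterior probability ≈ 0.2329

Tabulate prior·likelihood by source: [1] prior 0.2, lik 0.4, product 0.08000; [2] prior 0.24, lik 0.75, product 0.1800; [3] prior 0.2, lik 0.4667, product 0.09333; [4] prior 0.32, lik 0.3636, product 0.1164; [5] prior 0.04, lik 0.75, product 0.03000.
Normalizing constant = 0.49970; the posterior for Urn 4 is its product over the sum, 0.1164/0.49970 = 0.2329.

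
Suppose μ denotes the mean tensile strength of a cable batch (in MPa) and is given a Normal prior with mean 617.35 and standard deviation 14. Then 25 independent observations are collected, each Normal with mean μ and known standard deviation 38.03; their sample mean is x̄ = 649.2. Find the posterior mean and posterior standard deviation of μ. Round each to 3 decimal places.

Prior precision 1/τ₀² = 1/14² = 0.00510204; data precision n/σ² = 25/38.03² = 0.0172857.
Posterior precision = 0.00510204 + 0.0172857 = 0.0223878, giving posterior SD = 1/√0.0223878 = 6.683.
Posterior mean = (0.00510204·617.35 + 0.0172857·649.2) / 0.0223878 = 641.942.

Posterior mean ≈ 641.942; posterior SD ≈ 6.683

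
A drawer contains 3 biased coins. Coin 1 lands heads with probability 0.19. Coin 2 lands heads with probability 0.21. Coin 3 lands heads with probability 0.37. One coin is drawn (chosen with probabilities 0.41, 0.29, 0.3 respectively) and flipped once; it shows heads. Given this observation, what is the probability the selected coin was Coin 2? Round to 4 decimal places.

Posterior probability ≈ 0.2438

P(heads|C1) = 0.19; P(heads|C2) = 0.21; P(heads|C3) = 0.37.
Prior × likelihood for each source: 0.41·0.19=0.07790, 0.29·0.21=0.06090, 0.3·0.37=0.1110. Summing gives P(heads) = 0.24980.
P(Coin 2 | heads) = 0.06090 / 0.24980 = 0.2438.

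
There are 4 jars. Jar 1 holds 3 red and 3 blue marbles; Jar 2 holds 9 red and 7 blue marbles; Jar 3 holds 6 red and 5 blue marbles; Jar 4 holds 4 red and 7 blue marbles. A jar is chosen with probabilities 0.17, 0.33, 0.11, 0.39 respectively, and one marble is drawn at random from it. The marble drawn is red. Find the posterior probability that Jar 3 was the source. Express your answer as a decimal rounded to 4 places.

Posterior probability ≈ 0.1270

P(red|Jar 1) = 0.5; P(red|Jar 2) = 0.5625; P(red|Jar 3) = 0.5455; P(red|Jar 4) = 0.3636.
Prior × likelihood for each source: 0.17·0.5=0.08500, 0.33·0.5625=0.1856, 0.11·0.5455=0.06000, 0.39·0.3636=0.1418. Summing gives P(red) = 0.47244.
P(Jar 3 | red) = 0.06000 / 0.47244 = 0.1270.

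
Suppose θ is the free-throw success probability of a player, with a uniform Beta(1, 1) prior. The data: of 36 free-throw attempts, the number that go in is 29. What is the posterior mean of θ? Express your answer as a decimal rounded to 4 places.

The binomial likelihood is conjugate to the Beta prior: with 29 successes and 7 failures, the posterior is Beta(1+29, 1+7) = Beta(30, 8).
E[θ | data] = 30/(30+8) = 0.7895.

Posterior mean ≈ 0.7895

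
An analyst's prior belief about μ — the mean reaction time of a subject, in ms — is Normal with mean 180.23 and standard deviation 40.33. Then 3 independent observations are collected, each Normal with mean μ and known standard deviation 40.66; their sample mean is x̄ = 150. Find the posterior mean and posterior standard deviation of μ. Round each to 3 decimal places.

With known σ, the Normal prior is conjugate. Weight on the data is w = (n/σ²)/(n/σ² + 1/τ₀²) = 0.00181462/(0.00181462+0.00061481) = 0.74693.
Posterior mean = w·x̄ + (1−w)·μ₀ = 0.74693·150 + 0.25307·180.23 = 157.650. Posterior variance = 1/(0.00181462+0.00061481) = 411.618, so SD = 20.288.

Posterior mean ≈ 157.650; posterior SD ≈ 20.288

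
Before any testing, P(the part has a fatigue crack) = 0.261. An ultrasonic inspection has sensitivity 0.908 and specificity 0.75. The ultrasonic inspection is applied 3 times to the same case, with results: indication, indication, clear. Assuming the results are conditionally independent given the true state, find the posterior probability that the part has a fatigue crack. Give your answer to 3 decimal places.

Posterior P(H) ≈ 0.364

With H the event that the part has a fatigue crack, the joint likelihood of the observed sequence is P(data|H) = 0.908·0.908·0.092 = 0.075851 and P(data|¬H) = 0.25·0.25·0.75 = 0.046875.
Bayes: P(H|data) = 0.261·0.075851 / (0.261·0.075851 + 0.739·0.046875) = 0.019797/0.054438 = 0.3637.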